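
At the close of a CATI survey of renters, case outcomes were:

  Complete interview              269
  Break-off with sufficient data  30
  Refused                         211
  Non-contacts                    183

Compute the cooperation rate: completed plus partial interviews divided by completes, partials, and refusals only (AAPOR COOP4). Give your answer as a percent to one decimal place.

Numerator: 269 + 30 = 299
Denominator: 269 + 30 + 211 = 510
COOP4 = 299 / 510 = 0.5863

58.6%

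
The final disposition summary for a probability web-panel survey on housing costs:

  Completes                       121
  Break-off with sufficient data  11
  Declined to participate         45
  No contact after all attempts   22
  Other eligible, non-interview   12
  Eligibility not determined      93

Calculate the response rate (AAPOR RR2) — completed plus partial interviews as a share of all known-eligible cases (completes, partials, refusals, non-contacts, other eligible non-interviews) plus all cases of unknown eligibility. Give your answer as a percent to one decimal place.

Numerator → 121 + 11 = 132
Denominator → 121 + 11 + 45 + 22 + 12 + 93 = 304
RR2 = 132 / 304 = 0.4342

43.4%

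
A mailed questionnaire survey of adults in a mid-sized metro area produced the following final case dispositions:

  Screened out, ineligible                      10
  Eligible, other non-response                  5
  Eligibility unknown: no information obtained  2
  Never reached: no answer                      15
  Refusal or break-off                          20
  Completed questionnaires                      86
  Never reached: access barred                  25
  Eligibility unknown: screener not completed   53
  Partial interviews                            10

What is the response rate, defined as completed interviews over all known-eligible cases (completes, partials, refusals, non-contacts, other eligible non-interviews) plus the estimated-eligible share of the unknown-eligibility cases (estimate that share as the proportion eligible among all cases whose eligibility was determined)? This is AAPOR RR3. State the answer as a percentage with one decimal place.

Non-contacts = 15 + 25 = 40
Unknown eligibility = 53 + 2 = 55
Num: 86
Determined eligible: 86 + 10 + 20 + 40 + 5 = 161
e = 161 / (161 + 10) = 161 / 171 = 0.9415
Estimated eligible among unknowns: 0.9415 × 55 = 51.78
Denominator: 161 + 51.78 = 212.78
RR3 = 86 / 212.78 = 0.4042

40.4%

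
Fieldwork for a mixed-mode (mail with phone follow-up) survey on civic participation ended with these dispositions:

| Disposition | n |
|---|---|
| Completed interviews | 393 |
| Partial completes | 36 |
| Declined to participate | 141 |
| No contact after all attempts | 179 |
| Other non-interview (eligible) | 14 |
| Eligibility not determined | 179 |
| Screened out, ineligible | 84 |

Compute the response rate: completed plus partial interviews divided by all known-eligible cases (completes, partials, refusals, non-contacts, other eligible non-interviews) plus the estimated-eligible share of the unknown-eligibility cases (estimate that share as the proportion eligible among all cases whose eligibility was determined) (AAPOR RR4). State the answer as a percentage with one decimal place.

46.4%

Top → 393 + 36 = 429
Eligible (known) → 393 + 36 + 141 + 179 + 14 = 763
e = 763 / (763 + 84) = 763 / 847 = 0.9008
Eligible share of unknowns → 0.9008 × 179 = 161.24
Denominator → 763 + 161.24 = 924.24
RR4 = 429 / 924.24 = 0.4642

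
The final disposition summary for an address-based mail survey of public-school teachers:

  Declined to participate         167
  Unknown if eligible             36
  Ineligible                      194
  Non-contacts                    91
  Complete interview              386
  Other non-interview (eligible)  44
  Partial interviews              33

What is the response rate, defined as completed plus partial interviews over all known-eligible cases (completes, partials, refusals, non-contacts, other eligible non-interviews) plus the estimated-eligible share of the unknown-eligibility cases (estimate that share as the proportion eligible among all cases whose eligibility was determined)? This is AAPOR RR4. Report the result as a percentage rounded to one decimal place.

55.9%

Top: 386 + 33 = 419
Known eligible: 386 + 33 + 167 + 91 + 44 = 721
e = 721 / (721 + 194) = 721 / 915 = 0.7880
Eligible share of unknowns: 0.7880 × 36 = 28.37
Denom: 721 + 28.37 = 749.37
RR4 = 419 / 749.37 = 0.5591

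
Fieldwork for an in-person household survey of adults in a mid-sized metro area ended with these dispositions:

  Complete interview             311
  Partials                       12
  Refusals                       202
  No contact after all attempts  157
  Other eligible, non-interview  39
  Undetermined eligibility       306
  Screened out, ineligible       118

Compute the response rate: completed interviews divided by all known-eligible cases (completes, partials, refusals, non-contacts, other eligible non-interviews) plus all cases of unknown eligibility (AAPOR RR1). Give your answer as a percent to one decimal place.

Numerator: 311
Base: 311 + 12 + 202 + 157 + 39 + 306 = 1027
RR1 = 311 / 1027 = 0.3028

30.3%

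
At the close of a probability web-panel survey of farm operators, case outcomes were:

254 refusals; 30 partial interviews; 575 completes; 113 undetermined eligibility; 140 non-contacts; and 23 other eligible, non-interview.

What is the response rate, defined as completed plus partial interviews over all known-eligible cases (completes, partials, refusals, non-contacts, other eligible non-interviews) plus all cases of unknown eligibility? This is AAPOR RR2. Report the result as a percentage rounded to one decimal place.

Top: 575 + 30 = 605
Base: 575 + 30 + 254 + 140 + 23 + 113 = 1135
RR2 = 605 / 1135 = 0.5330

53.3%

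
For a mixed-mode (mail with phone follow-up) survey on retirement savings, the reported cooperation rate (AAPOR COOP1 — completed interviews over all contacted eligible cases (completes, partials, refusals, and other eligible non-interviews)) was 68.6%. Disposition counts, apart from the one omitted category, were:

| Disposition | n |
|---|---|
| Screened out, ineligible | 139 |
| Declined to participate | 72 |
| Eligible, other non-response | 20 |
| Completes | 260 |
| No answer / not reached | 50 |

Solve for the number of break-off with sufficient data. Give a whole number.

27

COOP1 = 260 / D = 0.686
D = 260 / 0.686 = 379.0
Rest of base = 352
break-off with sufficient data = 379.0 − 352 ≈ 27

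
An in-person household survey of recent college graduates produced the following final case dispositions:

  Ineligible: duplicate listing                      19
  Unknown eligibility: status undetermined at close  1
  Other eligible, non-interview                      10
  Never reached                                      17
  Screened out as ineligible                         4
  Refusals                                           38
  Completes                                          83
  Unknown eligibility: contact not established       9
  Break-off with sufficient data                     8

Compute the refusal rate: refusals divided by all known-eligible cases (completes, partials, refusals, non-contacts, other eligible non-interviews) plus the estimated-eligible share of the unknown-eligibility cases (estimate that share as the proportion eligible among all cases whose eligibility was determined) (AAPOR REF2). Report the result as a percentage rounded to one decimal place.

Unknown eligibility = 9 + 1 = 10
Out of scope = 4 + 19 = 23
Numerator: 38
Eligible (known): 83 + 8 + 38 + 17 + 10 = 156
e = 156 / (156 + 23) = 156 / 179 = 0.8715
Eligible share of unknowns: 0.8715 × 10 = 8.71
Denom: 156 + 8.71 = 164.71
REF2 = 38 / 164.71 = 0.2307

23.1%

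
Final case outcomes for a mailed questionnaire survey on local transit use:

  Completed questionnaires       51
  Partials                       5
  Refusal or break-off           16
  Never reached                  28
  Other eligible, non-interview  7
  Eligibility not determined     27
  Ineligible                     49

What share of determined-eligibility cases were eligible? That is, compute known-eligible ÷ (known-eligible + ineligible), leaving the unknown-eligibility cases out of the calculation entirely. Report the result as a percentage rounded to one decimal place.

Known eligible → 51 + 5 + 16 + 28 + 7 = 107
e = 107 / (107 + 49) = 107 / 156 = 0.6859

68.6%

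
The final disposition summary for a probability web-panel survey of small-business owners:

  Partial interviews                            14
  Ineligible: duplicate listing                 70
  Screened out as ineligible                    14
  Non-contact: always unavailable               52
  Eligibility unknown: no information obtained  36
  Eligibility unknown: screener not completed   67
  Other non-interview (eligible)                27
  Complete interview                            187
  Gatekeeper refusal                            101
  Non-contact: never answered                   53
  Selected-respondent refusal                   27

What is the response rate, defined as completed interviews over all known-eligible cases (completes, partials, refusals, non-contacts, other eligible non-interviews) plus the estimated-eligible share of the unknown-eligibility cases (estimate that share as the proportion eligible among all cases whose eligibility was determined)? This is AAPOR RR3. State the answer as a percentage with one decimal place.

34.1%

Declined to participate = 101 + 27 = 128
No contact after all attempts = 53 + 52 = 105
Undetermined eligibility = 67 + 36 = 103
Screened out, ineligible = 14 + 70 = 84
Numerator: 187
Eligible (known): 187 + 14 + 128 + 105 + 27 = 461
e = 461 / (461 + 84) = 461 / 545 = 0.8459
Estimated eligible among unknowns: 0.8459 × 103 = 87.13
Denominator: 461 + 87.13 = 548.13
RR3 = 187 / 548.13 = 0.3412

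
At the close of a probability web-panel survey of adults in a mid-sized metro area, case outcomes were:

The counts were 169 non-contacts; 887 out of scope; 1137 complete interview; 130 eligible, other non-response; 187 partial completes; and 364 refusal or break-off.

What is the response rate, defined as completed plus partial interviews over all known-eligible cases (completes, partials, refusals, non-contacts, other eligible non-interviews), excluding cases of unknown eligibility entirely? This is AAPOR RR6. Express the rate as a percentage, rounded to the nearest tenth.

Top → 1137 + 187 = 1324
Denom → 1137 + 187 + 364 + 169 + 130 = 1987
RR6 = 1324 / 1987 = 0.6663

66.6%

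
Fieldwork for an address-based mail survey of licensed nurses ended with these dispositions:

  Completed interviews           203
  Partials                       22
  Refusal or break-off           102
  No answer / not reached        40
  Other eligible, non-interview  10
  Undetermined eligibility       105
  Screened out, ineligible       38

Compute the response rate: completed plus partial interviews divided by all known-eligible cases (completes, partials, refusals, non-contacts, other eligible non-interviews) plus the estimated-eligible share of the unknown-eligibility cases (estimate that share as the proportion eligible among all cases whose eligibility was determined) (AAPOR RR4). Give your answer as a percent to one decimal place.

47.6%

Top → 203 + 22 = 225
Known eligible → 203 + 22 + 102 + 40 + 10 = 377
e = 377 / (377 + 38) = 377 / 415 = 0.9084
Estimated eligible among unknowns → 0.9084 × 105 = 95.38
Denom → 377 + 95.38 = 472.38
RR4 = 225 / 472.38 = 0.4763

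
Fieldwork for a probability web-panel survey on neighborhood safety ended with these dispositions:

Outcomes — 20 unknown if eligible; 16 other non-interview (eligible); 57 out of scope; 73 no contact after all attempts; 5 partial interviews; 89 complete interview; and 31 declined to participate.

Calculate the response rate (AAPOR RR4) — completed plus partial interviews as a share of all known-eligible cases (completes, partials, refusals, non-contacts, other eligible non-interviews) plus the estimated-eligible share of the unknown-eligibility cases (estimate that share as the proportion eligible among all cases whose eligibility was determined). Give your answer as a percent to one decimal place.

Top: 89 + 5 = 94
Known eligible: 89 + 5 + 31 + 73 + 16 = 214
e = 214 / (214 + 57) = 214 / 271 = 0.7897
Eligible share of unknowns: 0.7897 × 20 = 15.79
Denominator: 214 + 15.79 = 229.79
RR4 = 94 / 229.79 = 0.4091

40.9%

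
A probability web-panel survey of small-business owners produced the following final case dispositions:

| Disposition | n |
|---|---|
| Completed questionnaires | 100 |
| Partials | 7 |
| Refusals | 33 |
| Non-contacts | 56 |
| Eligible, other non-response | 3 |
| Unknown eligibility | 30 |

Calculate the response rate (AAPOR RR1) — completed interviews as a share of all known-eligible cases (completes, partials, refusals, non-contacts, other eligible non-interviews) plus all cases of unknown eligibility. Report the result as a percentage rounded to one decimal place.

43.7%

Top: 100
Denom: 100 + 7 + 33 + 56 + 3 + 30 = 229
RR1 = 100 / 229 = 0.4367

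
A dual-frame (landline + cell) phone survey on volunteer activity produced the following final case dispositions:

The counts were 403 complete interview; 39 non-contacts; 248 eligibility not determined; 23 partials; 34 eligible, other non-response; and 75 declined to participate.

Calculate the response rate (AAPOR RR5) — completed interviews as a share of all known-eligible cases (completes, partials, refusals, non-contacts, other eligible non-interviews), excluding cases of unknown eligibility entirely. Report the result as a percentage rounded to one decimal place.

Numerator: 403
Denominator: 403 + 23 + 75 + 39 + 34 = 574
RR5 = 403 / 574 = 0.7021

70.2%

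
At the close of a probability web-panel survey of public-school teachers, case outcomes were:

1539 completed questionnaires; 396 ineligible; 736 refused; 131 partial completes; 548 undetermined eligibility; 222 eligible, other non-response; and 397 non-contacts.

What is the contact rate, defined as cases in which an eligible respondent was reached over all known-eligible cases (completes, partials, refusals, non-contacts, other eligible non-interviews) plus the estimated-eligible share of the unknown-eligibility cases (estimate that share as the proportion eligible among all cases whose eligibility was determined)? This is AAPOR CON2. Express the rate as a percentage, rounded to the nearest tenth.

74.9%

Top = 1539 + 131 + 736 + 222 = 2628
Eligible (known) = 1539 + 131 + 736 + 397 + 222 = 3025
e = 3025 / (3025 + 396) = 3025 / 3421 = 0.8842
e × U = 0.8842 × 548 = 484.54
Denom = 3025 + 484.54 = 3509.54
CON2 = 2628 / 3509.54 = 0.7488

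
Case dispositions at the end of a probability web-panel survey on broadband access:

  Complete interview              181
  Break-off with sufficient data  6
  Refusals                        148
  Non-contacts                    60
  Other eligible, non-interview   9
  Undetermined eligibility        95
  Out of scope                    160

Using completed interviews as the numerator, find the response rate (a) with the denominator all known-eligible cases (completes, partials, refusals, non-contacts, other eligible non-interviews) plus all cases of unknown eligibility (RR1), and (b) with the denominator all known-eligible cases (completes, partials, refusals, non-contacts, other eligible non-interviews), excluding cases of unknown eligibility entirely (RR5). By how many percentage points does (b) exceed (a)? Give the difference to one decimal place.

Top: 181
Base: 181 + 6 + 148 + 60 + 9 + 95 = 499
RR1 = 181 / 499 = 0.3627
Base: 181 + 6 + 148 + 60 + 9 = 404
RR5 = 181 / 404 = 0.4480
Difference = 44.80 − 36.27 = 8.53 percentage points

8.5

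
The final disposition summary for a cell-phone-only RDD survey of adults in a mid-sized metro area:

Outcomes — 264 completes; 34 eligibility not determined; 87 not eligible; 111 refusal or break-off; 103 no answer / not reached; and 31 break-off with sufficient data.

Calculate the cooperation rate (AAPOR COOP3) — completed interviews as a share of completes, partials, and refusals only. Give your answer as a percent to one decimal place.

65.0%

Top → 264
Denom → 264 + 31 + 111 = 406
COOP3 = 264 / 406 = 0.6502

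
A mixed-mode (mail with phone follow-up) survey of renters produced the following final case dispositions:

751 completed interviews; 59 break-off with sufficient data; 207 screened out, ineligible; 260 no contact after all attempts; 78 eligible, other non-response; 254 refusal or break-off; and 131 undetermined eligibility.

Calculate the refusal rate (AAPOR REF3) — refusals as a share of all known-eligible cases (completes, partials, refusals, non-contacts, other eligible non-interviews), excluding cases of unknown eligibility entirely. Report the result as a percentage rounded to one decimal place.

Top → 254
Denom → 751 + 59 + 254 + 260 + 78 = 1402
REF3 = 254 / 1402 = 0.1812

18.1%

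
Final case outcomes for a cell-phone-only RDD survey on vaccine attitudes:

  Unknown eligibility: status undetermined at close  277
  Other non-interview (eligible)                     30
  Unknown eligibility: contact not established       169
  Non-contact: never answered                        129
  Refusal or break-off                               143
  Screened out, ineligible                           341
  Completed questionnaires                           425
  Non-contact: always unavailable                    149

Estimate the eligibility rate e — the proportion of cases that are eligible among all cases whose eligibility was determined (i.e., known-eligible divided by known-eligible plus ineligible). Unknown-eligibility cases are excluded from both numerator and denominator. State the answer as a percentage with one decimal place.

72.0%

No answer / not reached = 129 + 149 = 278
Eligibility not determined = 169 + 277 = 446
Eligible (known): 425 + 143 + 278 + 30 = 876
e = 876 / (876 + 341) = 876 / 1217 = 0.7198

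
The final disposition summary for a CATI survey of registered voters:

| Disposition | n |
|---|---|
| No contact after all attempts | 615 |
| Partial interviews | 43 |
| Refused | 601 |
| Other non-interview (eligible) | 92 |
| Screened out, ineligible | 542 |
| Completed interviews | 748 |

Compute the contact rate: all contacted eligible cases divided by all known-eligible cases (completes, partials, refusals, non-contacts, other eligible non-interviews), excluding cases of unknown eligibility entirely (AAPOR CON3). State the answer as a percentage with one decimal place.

Numerator = 748 + 43 + 601 + 92 = 1484
Denom = 748 + 43 + 601 + 615 + 92 = 2099
CON3 = 1484 / 2099 = 0.7070

70.7%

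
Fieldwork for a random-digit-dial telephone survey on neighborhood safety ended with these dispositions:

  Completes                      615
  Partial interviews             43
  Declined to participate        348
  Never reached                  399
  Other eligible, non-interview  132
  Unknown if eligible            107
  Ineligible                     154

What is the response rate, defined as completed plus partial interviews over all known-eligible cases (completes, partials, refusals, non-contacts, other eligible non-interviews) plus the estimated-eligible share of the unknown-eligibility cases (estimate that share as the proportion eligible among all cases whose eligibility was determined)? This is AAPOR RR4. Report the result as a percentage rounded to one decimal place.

40.3%

Numerator → 615 + 43 = 658
Eligible (known) → 615 + 43 + 348 + 399 + 132 = 1537
e = 1537 / (1537 + 154) = 1537 / 1691 = 0.9089
e × U → 0.9089 × 107 = 97.25
Denominator → 1537 + 97.25 = 1634.25
RR4 = 658 / 1634.25 = 0.4026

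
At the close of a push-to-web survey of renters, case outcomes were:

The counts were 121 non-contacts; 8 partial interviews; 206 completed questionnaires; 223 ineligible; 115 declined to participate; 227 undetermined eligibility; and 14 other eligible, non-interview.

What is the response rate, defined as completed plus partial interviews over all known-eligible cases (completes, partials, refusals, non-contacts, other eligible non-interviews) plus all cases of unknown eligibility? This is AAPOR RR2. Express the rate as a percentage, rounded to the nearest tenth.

31.0%

Numerator = 206 + 8 = 214
Denom = 206 + 8 + 115 + 121 + 14 + 227 = 691
RR2 = 214 / 691 = 0.3097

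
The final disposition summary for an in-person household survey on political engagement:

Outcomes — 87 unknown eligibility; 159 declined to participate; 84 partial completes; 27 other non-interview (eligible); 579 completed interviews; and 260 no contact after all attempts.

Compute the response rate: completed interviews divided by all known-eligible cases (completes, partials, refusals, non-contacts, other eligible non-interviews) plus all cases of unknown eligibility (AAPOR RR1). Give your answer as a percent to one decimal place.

48.4%

Numerator = 579
Denom = 579 + 84 + 159 + 260 + 27 + 87 = 1196
RR1 = 579 / 1196 = 0.4841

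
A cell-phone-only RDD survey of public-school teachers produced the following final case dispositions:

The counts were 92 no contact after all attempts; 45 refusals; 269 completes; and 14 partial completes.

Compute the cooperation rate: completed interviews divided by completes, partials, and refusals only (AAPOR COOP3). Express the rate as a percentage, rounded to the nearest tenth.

Top = 269
Base = 269 + 14 + 45 = 328
COOP3 = 269 / 328 = 0.8201

82.0%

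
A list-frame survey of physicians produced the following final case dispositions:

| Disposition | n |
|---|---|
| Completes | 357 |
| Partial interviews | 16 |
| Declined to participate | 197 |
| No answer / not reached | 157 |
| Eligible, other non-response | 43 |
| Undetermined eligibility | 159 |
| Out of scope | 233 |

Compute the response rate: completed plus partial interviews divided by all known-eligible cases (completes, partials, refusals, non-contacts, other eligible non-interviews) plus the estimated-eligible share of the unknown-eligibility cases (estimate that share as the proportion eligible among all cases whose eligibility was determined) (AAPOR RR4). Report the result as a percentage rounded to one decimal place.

Num → 357 + 16 = 373
Known eligible → 357 + 16 + 197 + 157 + 43 = 770
e = 770 / (770 + 233) = 770 / 1003 = 0.7677
e × U → 0.7677 × 159 = 122.06
Base → 770 + 122.06 = 892.06
RR4 = 373 / 892.06 = 0.4181

41.8%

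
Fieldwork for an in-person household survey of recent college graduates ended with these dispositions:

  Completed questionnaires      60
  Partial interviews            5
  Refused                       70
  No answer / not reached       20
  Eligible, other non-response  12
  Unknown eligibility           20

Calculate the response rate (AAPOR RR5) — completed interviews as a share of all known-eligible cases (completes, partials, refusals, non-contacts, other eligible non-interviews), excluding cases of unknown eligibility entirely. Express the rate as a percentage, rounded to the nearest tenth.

Num → 60
Base → 60 + 5 + 70 + 20 + 12 = 167
RR5 = 60 / 167 = 0.3593

35.9%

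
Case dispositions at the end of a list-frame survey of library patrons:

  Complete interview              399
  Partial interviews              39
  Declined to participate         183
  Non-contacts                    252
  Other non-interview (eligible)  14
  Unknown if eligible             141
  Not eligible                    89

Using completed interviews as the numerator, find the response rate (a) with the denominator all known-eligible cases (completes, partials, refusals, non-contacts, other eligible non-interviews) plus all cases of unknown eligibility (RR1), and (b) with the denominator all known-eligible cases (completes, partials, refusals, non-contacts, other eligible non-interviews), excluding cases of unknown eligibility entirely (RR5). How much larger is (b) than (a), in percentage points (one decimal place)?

6.2

Num = 399
Base = 399 + 39 + 183 + 252 + 14 + 141 = 1028
RR1 = 399 / 1028 = 0.3881
Base = 399 + 39 + 183 + 252 + 14 = 887
RR5 = 399 / 887 = 0.4498
Difference = 44.98 − 38.81 = 6.17 percentage points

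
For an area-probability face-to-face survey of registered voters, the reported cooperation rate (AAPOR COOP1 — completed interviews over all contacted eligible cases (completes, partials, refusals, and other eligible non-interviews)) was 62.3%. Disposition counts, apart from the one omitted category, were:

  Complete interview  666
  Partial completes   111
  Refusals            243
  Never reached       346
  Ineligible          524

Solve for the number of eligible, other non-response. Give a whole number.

49

COOP1 = 666 / D = 0.623
D = 666 / 0.623 = 1069.0
Remaining denominator categories sum to 1020
eligible, other non-response = 1069.0 − 1020 ≈ 49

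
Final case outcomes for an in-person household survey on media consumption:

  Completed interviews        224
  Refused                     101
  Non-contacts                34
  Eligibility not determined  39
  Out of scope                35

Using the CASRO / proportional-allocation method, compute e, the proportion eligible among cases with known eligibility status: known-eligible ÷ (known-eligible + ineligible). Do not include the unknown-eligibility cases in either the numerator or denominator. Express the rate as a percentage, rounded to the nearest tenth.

91.1%

Known eligible: 224 + 101 + 34 = 359
e = 359 / (359 + 35) = 359 / 394 = 0.9112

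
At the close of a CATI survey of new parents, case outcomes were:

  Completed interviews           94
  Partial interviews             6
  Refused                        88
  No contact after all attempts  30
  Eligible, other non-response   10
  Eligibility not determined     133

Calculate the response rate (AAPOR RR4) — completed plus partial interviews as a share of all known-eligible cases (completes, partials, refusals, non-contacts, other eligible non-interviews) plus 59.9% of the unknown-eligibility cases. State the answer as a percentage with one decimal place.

Num: 94 + 6 = 100
Determined eligible: 94 + 6 + 88 + 30 + 10 = 228
Eligible share of unknowns: 0.5990 × 133 = 79.67
Denom: 228 + 79.67 = 307.67
RR4 = 100 / 307.67 = 0.3250

32.5%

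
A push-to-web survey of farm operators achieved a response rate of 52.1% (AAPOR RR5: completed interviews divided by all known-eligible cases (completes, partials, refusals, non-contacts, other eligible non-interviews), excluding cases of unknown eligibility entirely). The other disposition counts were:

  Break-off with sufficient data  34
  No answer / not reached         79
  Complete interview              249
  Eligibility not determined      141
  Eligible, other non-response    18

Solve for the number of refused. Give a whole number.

RR5 = 249 / D = 0.521
D = 249 / 0.521 = 477.9
Other denominator terms total 380
refused = 477.9 − 380 ≈ 98

98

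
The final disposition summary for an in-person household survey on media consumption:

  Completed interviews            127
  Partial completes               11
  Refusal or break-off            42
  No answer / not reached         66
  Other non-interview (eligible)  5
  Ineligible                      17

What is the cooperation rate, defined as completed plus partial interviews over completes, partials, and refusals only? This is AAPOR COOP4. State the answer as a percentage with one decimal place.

Numerator: 127 + 11 = 138
Denominator: 127 + 11 + 42 = 180
COOP4 = 138 / 180 = 0.7667

76.7%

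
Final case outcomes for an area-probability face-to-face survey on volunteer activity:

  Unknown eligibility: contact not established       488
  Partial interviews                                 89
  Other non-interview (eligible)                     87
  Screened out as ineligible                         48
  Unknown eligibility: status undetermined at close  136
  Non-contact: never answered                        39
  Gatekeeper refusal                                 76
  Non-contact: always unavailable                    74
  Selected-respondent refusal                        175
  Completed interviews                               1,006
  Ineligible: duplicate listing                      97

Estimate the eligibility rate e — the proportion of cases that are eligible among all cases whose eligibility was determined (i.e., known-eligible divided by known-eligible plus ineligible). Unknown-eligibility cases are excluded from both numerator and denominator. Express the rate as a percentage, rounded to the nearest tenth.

Declined to participate = 76 + 175 = 251
No contact after all attempts = 39 + 74 = 113
Unknown eligibility = 488 + 136 = 624
Screened out, ineligible = 48 + 97 = 145
Determined eligible → 1006 + 89 + 251 + 113 + 87 = 1546
e = 1546 / (1546 + 145) = 1546 / 1691 = 0.9143

91.4%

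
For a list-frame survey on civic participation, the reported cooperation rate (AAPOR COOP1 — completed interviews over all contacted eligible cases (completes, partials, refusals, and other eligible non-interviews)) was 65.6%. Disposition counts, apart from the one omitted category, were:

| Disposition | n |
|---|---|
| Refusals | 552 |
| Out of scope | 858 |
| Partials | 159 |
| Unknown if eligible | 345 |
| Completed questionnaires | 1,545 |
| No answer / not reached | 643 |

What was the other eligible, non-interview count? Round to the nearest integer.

99

COOP1 = 1545 / D = 0.656
D = 1545 / 0.656 = 2355.2
Other denominator terms total 2256
other eligible, non-interview = 2355.2 − 2256 ≈ 99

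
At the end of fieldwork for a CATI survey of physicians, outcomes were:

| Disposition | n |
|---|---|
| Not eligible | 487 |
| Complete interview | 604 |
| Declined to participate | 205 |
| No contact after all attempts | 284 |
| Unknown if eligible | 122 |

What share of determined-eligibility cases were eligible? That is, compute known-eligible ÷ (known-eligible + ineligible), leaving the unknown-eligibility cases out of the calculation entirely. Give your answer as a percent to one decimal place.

69.2%

Known eligible: 604 + 205 + 284 = 1093
e = 1093 / (1093 + 487) = 1093 / 1580 = 0.6918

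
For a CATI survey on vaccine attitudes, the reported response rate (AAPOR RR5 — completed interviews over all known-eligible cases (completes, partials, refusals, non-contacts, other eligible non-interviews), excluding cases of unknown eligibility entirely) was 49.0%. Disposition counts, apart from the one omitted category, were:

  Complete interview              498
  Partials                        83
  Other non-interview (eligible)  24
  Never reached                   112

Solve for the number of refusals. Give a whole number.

299

RR5 = 498 / D = 0.490
D = 498 / 0.490 = 1016.3
Rest of base = 717
refusals = 1016.3 − 717 ≈ 299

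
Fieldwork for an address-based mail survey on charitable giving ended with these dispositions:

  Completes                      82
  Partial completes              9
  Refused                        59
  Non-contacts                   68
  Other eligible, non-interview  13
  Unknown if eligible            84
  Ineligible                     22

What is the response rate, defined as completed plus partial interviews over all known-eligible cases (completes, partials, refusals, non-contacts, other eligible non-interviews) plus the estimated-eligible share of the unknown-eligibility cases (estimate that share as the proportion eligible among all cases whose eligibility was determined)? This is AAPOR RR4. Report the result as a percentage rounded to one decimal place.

Top: 82 + 9 = 91
Known eligible: 82 + 9 + 59 + 68 + 13 = 231
e = 231 / (231 + 22) = 231 / 253 = 0.9130
Estimated eligible among unknowns: 0.9130 × 84 = 76.69
Denominator: 231 + 76.69 = 307.69
RR4 = 91 / 307.69 = 0.2958

29.6%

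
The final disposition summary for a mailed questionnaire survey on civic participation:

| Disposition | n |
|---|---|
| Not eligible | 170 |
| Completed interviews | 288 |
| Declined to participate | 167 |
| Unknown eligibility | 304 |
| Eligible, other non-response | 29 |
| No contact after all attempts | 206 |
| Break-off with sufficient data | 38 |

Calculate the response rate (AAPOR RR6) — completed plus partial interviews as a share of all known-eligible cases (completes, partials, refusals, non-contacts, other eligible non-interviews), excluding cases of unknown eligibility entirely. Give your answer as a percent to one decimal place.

Top = 288 + 38 = 326
Denom = 288 + 38 + 167 + 206 + 29 = 728
RR6 = 326 / 728 = 0.4478

44.8%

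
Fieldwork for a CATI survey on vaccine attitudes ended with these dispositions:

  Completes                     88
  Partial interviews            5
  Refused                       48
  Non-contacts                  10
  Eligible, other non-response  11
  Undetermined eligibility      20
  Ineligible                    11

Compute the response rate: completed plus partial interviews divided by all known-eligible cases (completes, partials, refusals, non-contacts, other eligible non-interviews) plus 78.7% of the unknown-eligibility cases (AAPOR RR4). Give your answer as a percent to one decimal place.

Top → 88 + 5 = 93
Determined eligible → 88 + 5 + 48 + 10 + 11 = 162
Eligible share of unknowns → 0.7870 × 20 = 15.74
Denominator → 162 + 15.74 = 177.74
RR4 = 93 / 177.74 = 0.5232

52.3%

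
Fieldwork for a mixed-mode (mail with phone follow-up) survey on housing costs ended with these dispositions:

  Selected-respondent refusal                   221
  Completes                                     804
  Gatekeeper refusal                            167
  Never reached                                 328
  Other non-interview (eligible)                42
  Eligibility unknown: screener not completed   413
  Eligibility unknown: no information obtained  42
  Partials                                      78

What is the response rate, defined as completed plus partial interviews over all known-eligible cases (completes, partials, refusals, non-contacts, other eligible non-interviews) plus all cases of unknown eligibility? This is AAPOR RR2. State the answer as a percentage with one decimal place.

Refusal or break-off = 167 + 221 = 388
Unknown eligibility = 413 + 42 = 455
Top = 804 + 78 = 882
Denom = 804 + 78 + 388 + 328 + 42 + 455 = 2095
RR2 = 882 / 2095 = 0.4210

42.1%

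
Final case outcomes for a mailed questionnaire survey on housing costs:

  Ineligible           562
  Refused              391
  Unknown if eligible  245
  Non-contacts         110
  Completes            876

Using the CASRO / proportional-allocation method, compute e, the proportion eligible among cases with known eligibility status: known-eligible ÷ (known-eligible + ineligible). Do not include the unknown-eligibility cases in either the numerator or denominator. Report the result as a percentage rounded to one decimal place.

Known eligible = 876 + 391 + 110 = 1377
e = 1377 / (1377 + 562) = 1377 / 1939 = 0.7102

71.0%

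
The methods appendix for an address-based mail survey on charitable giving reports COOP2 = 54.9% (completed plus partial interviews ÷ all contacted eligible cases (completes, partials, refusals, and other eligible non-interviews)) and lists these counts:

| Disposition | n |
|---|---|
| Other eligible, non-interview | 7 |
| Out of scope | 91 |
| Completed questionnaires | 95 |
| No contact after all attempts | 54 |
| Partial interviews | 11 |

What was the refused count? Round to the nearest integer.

Numerator = 95 + 11 = 106
COOP2 = 106 / D = 0.549
D = 106 / 0.549 = 193.1
Remaining denominator categories sum to 113
refused = 193.1 − 113 ≈ 80

80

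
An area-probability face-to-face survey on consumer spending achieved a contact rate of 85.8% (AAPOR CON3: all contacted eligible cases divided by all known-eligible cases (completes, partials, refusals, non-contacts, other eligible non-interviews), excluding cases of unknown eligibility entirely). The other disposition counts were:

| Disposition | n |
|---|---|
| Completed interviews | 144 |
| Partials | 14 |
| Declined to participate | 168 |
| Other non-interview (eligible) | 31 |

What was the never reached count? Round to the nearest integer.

59

Num → 144 + 14 + 168 + 31 = 357
CON3 = 357 / D = 0.858
D = 357 / 0.858 = 416.1
Rest of base = 357
never reached = 416.1 − 357 ≈ 59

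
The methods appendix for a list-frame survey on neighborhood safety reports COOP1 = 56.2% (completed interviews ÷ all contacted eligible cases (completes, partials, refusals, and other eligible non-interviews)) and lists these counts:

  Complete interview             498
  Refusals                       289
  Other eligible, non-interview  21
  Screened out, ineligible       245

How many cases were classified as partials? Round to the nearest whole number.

COOP1 = 498 / D = 0.562
D = 498 / 0.562 = 886.1
Rest of base = 808
partials = 886.1 − 808 ≈ 78

78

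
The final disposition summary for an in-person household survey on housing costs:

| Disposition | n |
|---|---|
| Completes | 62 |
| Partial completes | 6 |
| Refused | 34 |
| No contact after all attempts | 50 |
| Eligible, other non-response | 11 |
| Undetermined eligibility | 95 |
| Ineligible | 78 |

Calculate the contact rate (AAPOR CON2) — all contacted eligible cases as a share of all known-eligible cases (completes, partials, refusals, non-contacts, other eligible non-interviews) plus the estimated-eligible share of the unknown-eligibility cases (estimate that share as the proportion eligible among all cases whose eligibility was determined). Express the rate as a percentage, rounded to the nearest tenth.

Num = 62 + 6 + 34 + 11 = 113
Determined eligible = 62 + 6 + 34 + 50 + 11 = 163
e = 163 / (163 + 78) = 163 / 241 = 0.6763
e × U = 0.6763 × 95 = 64.25
Denominator = 163 + 64.25 = 227.25
CON2 = 113 / 227.25 = 0.4972

49.7%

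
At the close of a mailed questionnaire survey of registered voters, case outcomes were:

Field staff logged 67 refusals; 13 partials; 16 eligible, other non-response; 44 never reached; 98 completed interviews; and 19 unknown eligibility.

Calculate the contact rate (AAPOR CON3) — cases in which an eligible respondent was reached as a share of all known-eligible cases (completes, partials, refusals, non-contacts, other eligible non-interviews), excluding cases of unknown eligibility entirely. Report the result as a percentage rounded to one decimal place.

81.5%

Numerator: 98 + 13 + 67 + 16 = 194
Denom: 98 + 13 + 67 + 44 + 16 = 238
CON3 = 194 / 238 = 0.8151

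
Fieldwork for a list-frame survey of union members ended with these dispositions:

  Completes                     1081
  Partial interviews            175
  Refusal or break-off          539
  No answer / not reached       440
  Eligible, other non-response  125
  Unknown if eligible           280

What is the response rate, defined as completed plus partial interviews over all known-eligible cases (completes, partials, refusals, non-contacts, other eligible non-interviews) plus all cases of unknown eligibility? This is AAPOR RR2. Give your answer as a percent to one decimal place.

Top → 1081 + 175 = 1256
Base → 1081 + 175 + 539 + 440 + 125 + 280 = 2640
RR2 = 1256 / 2640 = 0.4758

47.6%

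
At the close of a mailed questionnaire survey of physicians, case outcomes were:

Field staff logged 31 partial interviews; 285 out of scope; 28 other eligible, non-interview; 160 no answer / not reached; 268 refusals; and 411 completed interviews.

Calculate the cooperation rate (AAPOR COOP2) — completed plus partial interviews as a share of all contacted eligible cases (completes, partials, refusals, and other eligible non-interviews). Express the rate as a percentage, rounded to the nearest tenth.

59.9%

Top: 411 + 31 = 442
Denominator: 411 + 31 + 268 + 28 = 738
COOP2 = 442 / 738 = 0.5989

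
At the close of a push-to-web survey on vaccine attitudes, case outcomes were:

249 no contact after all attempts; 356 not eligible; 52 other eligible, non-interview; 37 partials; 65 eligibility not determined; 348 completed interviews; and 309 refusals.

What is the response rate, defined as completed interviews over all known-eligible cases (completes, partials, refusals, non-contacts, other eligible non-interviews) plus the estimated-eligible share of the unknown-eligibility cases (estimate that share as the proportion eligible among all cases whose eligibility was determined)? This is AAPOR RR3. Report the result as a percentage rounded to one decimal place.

33.4%

Top → 348
Known eligible → 348 + 37 + 309 + 249 + 52 = 995
e = 995 / (995 + 356) = 995 / 1351 = 0.7365
Estimated eligible among unknowns → 0.7365 × 65 = 47.87
Base → 995 + 47.87 = 1042.87
RR3 = 348 / 1042.87 = 0.3337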